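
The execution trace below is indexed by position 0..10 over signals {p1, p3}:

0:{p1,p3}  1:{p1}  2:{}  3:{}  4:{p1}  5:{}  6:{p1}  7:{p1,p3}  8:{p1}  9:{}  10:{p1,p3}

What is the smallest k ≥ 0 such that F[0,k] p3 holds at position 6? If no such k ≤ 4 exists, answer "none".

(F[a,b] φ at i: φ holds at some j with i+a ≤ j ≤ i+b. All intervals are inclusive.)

1

Scan j = 6,7,… for p3:
  j=6: fails
  j=7: holds
First hit at j=7, so smallest k = 7-6 = 1.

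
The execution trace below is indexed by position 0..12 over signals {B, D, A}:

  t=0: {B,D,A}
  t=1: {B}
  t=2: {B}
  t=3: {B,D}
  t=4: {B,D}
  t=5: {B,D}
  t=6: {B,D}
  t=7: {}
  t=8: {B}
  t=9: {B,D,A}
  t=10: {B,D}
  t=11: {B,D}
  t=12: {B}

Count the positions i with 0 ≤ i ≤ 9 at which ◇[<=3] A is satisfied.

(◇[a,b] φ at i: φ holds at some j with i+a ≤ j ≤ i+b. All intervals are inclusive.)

Evaluate at each i in [0,9]:
  i=0: ✓ (witness j=0)
  i=1: ✗ (none in [1,4])
  i=2: ✗ (none in [2,5])
  i=3: ✗ (none in [3,6])
  i=4: ✗ (none in [4,7])
  i=5: ✗ (none in [5,8])
  i=6: ✓ (witness j=9)
  i=7: ✓ (witness j=9)
  i=8: ✓ (witness j=9)
  i=9: ✓ (witness j=9)
Positions where it holds: {0, 6, 7, 8, 9} → 5.

5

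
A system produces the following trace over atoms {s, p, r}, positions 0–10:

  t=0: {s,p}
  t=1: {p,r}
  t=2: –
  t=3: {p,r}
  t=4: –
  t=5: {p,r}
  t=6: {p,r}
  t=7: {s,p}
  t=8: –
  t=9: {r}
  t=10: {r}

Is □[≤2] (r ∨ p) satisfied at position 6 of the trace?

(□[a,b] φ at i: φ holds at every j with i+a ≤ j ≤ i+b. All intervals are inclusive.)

False

Check (r ∨ p) at every j in [6,8]:
  j=6: true
  j=7: true
  j=8: false
Fails at j=8 → formula fails.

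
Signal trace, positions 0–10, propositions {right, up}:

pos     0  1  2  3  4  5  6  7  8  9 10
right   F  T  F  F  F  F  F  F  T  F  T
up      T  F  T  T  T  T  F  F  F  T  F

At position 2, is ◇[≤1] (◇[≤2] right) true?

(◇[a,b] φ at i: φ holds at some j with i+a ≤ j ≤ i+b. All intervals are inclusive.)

Check ◇[≤2] right at each j in [2,3]:
  j=2: fails (none in [2,4])
  j=3: fails (none in [3,5])
No position in the window satisfies it → formula fails.

No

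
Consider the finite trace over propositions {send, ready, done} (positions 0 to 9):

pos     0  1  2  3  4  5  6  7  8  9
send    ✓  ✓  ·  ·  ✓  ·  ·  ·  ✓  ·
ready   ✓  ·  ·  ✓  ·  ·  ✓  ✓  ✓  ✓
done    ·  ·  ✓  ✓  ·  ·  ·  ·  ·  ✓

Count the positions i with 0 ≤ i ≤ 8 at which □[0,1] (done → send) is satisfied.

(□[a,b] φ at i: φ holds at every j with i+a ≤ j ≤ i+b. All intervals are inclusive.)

Evaluate at each i in [0,8]:
  i=0: ✓ (all of [0,1])
  i=1: ✗ (fails at j=2)
  i=2: ✗ (fails at j=2)
  i=3: ✗ (fails at j=3)
  i=4: ✓ (all of [4,5])
  i=5: ✓ (all of [5,6])
  i=6: ✓ (all of [6,7])
  i=7: ✓ (all of [7,8])
  i=8: ✗ (fails at j=9)
Positions where it holds: {0, 4, 5, 6, 7} → 5.

5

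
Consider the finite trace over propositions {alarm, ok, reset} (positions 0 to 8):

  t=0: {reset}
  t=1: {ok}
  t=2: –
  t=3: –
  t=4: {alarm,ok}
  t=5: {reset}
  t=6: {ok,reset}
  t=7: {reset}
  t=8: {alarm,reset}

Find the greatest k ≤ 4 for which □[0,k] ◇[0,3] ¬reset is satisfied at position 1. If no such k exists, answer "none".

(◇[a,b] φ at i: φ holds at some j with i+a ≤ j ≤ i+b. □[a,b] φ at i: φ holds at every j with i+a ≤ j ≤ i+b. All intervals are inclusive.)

3

◇[0,3] ¬reset must hold from j=1 onward; find where it first fails.
  j=1: holds
  j=2: holds
  j=3: holds
  j=4: holds
  j=5: fails
Holds on [1,4], so largest k = 3.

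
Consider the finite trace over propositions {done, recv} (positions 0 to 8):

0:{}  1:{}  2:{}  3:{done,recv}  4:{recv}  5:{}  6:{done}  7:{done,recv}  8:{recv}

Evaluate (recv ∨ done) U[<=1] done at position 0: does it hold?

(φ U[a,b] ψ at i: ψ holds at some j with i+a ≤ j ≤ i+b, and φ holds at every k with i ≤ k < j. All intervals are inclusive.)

False

Need some j in [0,1] with done, and (recv ∨ done) at every k in [0,j-1].
  j=0: done false.
  j=1: done false.
No j in the window works → until fails.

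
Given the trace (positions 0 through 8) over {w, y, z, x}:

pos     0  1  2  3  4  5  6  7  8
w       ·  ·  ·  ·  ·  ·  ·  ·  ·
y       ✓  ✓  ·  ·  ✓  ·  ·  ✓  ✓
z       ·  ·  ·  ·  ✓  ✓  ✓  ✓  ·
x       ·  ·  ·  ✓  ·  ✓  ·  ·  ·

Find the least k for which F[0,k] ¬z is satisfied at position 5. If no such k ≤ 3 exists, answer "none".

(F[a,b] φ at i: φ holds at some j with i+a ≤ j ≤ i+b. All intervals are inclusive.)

Scan j = 5,6,… for ¬z:
  j=5: fails
  j=6: fails
  j=7: fails
  j=8: holds
First hit at j=8, so smallest k = 8-5 = 3.

3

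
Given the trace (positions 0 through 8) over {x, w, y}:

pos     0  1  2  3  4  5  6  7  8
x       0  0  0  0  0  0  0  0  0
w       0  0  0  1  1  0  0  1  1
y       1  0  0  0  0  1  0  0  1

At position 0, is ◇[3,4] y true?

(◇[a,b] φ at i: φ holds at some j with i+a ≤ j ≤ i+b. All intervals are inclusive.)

Does not hold

Check y at each j in [3,4]:
  j=3: false
  j=4: false
No position in the window satisfies it → formula fails.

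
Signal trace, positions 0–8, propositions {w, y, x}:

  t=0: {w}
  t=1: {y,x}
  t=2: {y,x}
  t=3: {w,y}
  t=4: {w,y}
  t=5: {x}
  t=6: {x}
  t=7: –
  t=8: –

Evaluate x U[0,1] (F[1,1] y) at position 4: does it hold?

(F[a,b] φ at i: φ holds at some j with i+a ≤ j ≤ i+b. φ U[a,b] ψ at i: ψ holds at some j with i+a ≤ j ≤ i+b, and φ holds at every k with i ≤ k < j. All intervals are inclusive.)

Need some j in [4,5] with F[1,1] y, and x at every k in [4,j-1].
  j=4: F[1,1] y — fails (none in [5,5]).
  j=5: F[1,1] y — fails (none in [6,6]).
No j in the window works → until fails.

No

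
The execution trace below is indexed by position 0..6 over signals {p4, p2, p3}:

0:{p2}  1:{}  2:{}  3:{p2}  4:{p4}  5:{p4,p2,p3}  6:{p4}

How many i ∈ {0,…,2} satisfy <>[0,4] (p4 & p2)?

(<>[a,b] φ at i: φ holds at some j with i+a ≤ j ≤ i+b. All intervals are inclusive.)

Evaluate at each i in [0,2]:
  i=0: ✗ (none in [0,4])
  i=1: ✓ (witness j=5)
  i=2: ✓ (witness j=5)
Positions where it holds: {1, 2} → 2.

2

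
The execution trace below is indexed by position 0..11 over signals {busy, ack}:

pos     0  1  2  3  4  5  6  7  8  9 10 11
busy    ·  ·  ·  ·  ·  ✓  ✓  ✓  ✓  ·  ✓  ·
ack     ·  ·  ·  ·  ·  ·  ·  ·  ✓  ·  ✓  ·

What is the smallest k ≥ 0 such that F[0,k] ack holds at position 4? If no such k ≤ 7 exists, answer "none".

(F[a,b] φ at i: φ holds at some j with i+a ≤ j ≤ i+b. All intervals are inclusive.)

Scan j = 4,5,… for ack:
  j=4: fails
  j=5: fails
  j=6: fails
  j=7: fails
  j=8: holds
First hit at j=8, so smallest k = 8-4 = 4.

4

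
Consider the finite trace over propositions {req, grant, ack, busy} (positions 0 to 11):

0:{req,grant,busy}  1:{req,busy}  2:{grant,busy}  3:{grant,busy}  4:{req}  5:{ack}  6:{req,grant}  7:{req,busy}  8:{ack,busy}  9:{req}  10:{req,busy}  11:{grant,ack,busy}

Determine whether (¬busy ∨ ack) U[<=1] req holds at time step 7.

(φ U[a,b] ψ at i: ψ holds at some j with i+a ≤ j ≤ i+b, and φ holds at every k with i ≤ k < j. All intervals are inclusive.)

Need some j in [7,8] with req, and (¬busy ∨ ack) at every k in [7,j-1].
  j=7: req holds; no prefix to check → satisfied.

True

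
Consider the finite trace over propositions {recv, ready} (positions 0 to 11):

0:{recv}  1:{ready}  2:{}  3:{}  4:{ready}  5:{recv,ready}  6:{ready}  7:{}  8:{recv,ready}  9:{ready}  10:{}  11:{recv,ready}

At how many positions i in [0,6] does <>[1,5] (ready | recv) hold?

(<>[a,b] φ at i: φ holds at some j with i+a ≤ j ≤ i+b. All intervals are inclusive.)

Evaluate at each i in [0,6]:
  i=0: ✓ (witness j=1)
  i=1: ✓ (witness j=4)
  i=2: ✓ (witness j=4)
  i=3: ✓ (witness j=4)
  i=4: ✓ (witness j=5)
  i=5: ✓ (witness j=6)
  i=6: ✓ (witness j=8)
Positions where it holds: {0, 1, 2, 3, 4, 5, 6} → 7.

7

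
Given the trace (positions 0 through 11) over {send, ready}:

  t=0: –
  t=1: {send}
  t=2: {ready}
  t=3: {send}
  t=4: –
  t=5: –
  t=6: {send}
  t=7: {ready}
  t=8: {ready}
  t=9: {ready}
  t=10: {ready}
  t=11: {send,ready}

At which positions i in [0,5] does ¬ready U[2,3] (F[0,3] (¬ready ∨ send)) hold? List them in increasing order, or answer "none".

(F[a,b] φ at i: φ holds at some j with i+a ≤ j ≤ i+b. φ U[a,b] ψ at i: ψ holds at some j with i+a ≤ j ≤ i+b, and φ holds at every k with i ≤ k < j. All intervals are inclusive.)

Evaluate at each i in [0,5]:
  i=0: ✓ (rhs at j=2; lhs holds on [0,1])
  i=1: ✗ (lhs fails at k=2 before rhs at j=3)
  i=2: ✗ (lhs fails at k=2 before rhs at j=4)
  i=3: ✓ (rhs at j=5; lhs holds on [3,4])
  i=4: ✓ (rhs at j=6; lhs holds on [4,5])
  i=5: ✗ (lhs fails at k=7 before rhs at j=8)

0, 3, 4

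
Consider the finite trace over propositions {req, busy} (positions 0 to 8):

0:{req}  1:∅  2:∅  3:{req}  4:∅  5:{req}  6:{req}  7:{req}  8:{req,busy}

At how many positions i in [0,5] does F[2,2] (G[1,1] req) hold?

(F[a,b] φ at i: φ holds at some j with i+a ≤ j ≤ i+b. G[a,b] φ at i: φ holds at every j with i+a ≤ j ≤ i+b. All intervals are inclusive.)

Evaluate at each i in [0,5]:
  i=0: ✓ (witness j=2)
  i=1: ✗ (none in [3,3])
  i=2: ✓ (witness j=4)
  i=3: ✓ (witness j=5)
  i=4: ✓ (witness j=6)
  i=5: ✓ (witness j=7)
Positions where it holds: {0, 2, 3, 4, 5} → 5.

5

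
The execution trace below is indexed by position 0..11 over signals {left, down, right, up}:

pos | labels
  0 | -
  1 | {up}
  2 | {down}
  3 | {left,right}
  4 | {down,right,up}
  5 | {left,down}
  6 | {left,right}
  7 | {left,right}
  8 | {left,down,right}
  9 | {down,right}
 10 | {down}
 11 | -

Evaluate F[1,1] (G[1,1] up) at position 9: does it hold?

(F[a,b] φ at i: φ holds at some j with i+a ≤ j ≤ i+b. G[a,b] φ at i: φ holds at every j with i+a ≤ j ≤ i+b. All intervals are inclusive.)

Check G[1,1] up at each j in [10,10]:
  j=10: fails at 11
No position in the window satisfies it → formula fails.

No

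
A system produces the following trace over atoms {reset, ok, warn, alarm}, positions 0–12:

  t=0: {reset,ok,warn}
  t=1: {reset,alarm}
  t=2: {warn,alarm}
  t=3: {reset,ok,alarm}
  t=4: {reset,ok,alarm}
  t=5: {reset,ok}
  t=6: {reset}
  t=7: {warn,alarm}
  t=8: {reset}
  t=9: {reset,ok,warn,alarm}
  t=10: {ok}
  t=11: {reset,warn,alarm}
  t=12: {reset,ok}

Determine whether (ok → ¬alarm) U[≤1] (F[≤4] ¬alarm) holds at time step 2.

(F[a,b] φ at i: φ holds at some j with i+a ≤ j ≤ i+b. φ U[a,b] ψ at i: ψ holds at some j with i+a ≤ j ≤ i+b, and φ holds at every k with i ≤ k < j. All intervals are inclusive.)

Need some j in [2,3] with F[≤4] ¬alarm, and (ok → ¬alarm) at every k in [2,j-1].
  j=2: F[≤4] ¬alarm holds; no prefix to check → satisfied.

Holds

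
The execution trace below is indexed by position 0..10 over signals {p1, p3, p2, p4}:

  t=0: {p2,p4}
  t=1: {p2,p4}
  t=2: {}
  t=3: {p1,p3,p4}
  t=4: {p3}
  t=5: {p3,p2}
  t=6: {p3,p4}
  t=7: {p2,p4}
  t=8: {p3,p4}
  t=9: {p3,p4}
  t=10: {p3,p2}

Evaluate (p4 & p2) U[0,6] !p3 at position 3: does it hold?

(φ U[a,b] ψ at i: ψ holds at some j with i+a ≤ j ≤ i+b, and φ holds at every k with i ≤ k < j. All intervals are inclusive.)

Need some j in [3,9] with !p3, and (p4 & p2) at every k in [3,j-1].
  j=3: !p3 false.
  j=4: !p3 false.
  j=5: !p3 false.
  j=6: !p3 false.
  j=7: !p3 holds, but (p4 & p2) fails at k=3 → not this j.
  j=8: !p3 false.
  j=9: !p3 false.
No j in the window works → until fails.

No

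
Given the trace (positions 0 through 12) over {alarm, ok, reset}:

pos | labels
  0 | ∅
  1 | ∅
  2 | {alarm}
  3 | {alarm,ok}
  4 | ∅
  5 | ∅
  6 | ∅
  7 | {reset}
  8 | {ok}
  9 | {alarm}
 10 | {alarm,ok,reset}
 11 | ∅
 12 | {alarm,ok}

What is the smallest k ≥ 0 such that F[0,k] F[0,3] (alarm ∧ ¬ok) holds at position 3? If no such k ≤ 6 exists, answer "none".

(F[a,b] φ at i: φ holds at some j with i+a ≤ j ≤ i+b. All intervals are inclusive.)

Scan j = 3,4,… for F[0,3] (alarm ∧ ¬ok):
  j=3: fails
  j=4: fails
  j=5: fails
  j=6: holds
First hit at j=6, so smallest k = 6-3 = 3.

3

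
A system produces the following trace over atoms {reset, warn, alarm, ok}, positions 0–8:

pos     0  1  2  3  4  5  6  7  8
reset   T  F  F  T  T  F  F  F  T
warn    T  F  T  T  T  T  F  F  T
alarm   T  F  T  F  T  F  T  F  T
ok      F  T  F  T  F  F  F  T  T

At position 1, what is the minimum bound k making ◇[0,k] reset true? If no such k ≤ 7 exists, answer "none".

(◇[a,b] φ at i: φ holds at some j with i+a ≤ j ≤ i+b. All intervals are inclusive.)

2

Scan j = 1,2,… for reset:
  j=1: fails
  j=2: fails
  j=3: holds
First hit at j=3, so smallest k = 3-1 = 2.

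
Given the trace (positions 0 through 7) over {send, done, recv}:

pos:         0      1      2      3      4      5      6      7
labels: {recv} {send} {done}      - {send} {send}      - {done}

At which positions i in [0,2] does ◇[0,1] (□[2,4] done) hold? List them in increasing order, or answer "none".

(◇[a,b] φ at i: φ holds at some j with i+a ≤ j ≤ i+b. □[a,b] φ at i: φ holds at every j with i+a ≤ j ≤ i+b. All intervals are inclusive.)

none

Evaluate at each i in [0,2]:
  i=0: ✗ (none in [0,1])
  i=1: ✗ (none in [1,2])
  i=2: ✗ (none in [2,3])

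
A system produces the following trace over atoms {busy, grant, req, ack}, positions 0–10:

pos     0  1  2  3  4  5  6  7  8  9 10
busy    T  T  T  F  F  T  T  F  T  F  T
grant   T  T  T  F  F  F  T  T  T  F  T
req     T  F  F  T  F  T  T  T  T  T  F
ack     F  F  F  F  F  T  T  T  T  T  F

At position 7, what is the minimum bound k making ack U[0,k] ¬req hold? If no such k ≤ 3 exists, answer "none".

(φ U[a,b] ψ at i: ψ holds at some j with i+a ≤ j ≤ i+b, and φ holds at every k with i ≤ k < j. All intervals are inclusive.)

3

Need earliest j ≥ 7 with ¬req, and ack at every k in [7,j-1].
  j=7: rhs fails.
  j=8: rhs fails.
  j=9: rhs fails.
  j=10: rhs holds; lhs holds on [7,9]. k = 3.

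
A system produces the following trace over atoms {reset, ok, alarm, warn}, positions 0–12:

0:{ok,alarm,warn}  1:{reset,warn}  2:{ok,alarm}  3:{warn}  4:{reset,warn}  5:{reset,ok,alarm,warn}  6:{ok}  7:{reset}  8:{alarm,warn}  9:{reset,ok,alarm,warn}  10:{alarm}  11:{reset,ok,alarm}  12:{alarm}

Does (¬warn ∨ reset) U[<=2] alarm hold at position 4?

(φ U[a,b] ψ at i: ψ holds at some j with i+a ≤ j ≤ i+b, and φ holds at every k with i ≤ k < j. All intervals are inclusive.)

Need some j in [4,6] with alarm, and (¬warn ∨ reset) at every k in [4,j-1].
  j=4: alarm false.
  j=5: alarm holds; (¬warn ∨ reset) holds at every k in [4,4] → satisfied.

Holds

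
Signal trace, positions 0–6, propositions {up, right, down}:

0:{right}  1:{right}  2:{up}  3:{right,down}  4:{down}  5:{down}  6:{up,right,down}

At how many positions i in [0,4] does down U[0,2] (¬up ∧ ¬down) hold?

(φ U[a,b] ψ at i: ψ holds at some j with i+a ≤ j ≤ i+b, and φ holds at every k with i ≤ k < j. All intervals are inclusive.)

2

Evaluate at each i in [0,4]:
  i=0: ✓ (rhs at j=0)
  i=1: ✓ (rhs at j=1)
  i=2: ✗ (no rhs in [2,4])
  i=3: ✗ (no rhs in [3,5])
  i=4: ✗ (no rhs in [4,6])
Positions where it holds: {0, 1} → 2.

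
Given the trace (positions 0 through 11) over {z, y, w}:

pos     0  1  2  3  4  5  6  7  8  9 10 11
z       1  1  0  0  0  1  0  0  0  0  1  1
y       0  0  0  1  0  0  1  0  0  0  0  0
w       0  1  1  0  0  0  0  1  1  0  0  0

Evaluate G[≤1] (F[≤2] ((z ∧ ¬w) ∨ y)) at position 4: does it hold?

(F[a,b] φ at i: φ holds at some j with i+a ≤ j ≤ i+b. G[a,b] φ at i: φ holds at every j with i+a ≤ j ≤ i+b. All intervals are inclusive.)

Check F[≤2] ((z ∧ ¬w) ∨ y) at every j in [4,5]:
  j=4: holds (witness at 5)
  j=5: holds (witness at 5)
All positions satisfy it → formula holds.

Yes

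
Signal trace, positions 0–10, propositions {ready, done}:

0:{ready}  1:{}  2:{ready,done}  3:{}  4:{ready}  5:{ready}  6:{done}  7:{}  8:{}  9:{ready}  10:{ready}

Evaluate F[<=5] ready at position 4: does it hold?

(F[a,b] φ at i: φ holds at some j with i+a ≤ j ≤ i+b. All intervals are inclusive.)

Check ready at each j in [4,9]:
  j=4: true
  j=5: true
  j=6: false
  j=7: false
  j=8: false
  j=9: true
Found at j=4 → formula holds.

Yes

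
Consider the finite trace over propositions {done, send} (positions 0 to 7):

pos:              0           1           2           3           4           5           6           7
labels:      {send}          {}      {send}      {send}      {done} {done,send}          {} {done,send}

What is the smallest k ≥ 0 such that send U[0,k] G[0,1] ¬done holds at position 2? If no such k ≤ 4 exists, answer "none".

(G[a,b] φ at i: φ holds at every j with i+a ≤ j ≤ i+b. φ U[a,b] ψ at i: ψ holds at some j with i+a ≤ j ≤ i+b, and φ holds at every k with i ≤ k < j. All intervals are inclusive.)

0

Need earliest j ≥ 2 with G[0,1] ¬done, and send at every k in [2,j-1].
  j=2: rhs holds (empty prefix). k = 0.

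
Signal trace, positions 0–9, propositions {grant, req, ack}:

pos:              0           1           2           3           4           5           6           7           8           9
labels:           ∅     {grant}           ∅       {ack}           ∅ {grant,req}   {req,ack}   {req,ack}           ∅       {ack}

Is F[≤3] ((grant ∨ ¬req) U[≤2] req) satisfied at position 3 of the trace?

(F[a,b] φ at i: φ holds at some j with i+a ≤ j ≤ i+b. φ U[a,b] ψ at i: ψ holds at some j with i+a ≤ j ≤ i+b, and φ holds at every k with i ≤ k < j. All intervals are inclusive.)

True

Check ((grant ∨ ¬req) U[≤2] req) at each j in [3,6]:
  j=3: holds
  j=4: holds
  j=5: holds
  j=6: holds
Found at j=3 → formula holds.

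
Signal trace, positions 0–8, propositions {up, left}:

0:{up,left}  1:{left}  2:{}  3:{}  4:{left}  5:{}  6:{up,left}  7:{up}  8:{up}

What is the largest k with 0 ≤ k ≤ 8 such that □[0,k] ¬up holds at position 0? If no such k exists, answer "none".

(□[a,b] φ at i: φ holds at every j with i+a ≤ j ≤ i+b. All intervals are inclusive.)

none

¬up must hold from j=0 onward; find where it first fails.
  j=0: fails → no k works.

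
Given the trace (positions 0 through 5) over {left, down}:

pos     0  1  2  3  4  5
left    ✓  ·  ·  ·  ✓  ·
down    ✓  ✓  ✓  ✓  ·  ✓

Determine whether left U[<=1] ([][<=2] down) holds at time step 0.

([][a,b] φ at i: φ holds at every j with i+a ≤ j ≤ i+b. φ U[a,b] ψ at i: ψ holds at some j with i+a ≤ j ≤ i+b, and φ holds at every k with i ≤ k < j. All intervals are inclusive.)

Need some j in [0,1] with [][<=2] down, and left at every k in [0,j-1].
  j=0: [][<=2] down holds; no prefix to check → satisfied.

Yes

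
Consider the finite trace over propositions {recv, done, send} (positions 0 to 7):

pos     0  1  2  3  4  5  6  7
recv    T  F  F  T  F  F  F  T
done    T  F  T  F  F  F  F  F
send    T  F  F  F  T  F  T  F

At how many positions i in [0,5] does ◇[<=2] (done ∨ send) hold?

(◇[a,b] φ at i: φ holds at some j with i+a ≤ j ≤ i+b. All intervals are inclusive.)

6

Evaluate at each i in [0,5]:
  i=0: ✓ (witness j=0)
  i=1: ✓ (witness j=2)
  i=2: ✓ (witness j=2)
  i=3: ✓ (witness j=4)
  i=4: ✓ (witness j=4)
  i=5: ✓ (witness j=6)
Positions where it holds: {0, 1, 2, 3, 4, 5} → 6.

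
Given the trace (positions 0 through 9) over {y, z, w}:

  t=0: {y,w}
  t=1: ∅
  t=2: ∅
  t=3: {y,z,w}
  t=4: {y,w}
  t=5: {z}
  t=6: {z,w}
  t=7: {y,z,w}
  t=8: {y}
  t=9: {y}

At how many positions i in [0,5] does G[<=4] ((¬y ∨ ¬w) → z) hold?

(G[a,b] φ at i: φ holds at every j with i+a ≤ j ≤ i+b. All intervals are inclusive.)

Evaluate at each i in [0,5]:
  i=0: ✗ (fails at j=1)
  i=1: ✗ (fails at j=1)
  i=2: ✗ (fails at j=2)
  i=3: ✓ (all of [3,7])
  i=4: ✗ (fails at j=8)
  i=5: ✗ (fails at j=8)
Positions where it holds: {3} → 1.

1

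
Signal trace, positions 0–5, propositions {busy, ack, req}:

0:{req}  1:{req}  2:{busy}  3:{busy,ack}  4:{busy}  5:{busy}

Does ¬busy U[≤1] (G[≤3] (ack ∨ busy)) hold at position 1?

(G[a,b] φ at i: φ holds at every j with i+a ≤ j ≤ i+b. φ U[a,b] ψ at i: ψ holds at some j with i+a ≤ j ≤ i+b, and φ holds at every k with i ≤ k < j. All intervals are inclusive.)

Need some j in [1,2] with G[≤3] (ack ∨ busy), and ¬busy at every k in [1,j-1].
  j=1: G[≤3] (ack ∨ busy) — fails at 1.
  j=2: G[≤3] (ack ∨ busy) holds; ¬busy holds at every k in [1,1] → satisfied.

Yes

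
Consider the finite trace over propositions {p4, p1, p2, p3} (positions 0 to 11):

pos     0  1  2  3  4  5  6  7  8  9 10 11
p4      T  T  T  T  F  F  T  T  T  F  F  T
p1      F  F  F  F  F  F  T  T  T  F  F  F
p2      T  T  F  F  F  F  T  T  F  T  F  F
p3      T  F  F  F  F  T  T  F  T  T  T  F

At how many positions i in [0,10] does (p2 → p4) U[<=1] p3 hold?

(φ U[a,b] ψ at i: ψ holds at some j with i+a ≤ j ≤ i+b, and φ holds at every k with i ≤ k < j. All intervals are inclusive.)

Evaluate at each i in [0,10]:
  i=0: ✓ (rhs at j=0)
  i=1: ✗ (no rhs in [1,2])
  i=2: ✗ (no rhs in [2,3])
  i=3: ✗ (no rhs in [3,4])
  i=4: ✓ (rhs at j=5; lhs holds on [4,4])
  i=5: ✓ (rhs at j=5)
  i=6: ✓ (rhs at j=6)
  i=7: ✓ (rhs at j=8; lhs holds on [7,7])
  i=8: ✓ (rhs at j=8)
  i=9: ✓ (rhs at j=9)
  i=10: ✓ (rhs at j=10)
Positions where it holds: {0, 4, 5, 6, 7, 8, 9, 10} → 8.

8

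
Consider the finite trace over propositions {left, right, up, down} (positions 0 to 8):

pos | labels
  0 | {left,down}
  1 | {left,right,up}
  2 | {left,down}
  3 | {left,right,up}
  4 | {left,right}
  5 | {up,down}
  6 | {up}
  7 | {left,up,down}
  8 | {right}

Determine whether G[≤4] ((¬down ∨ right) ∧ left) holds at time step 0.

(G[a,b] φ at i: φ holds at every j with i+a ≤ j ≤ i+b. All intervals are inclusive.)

False

Check ((¬down ∨ right) ∧ left) at every j in [0,4]:
  j=0: false
  j=1: true
  j=2: false
  j=3: true
  j=4: true
Fails at j=0 → formula fails.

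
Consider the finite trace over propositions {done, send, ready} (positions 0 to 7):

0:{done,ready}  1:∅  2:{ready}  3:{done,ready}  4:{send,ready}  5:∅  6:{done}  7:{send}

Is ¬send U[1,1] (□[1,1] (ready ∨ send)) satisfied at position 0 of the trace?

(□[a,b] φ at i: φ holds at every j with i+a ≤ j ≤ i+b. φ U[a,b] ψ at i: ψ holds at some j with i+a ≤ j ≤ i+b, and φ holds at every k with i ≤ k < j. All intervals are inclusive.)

Need some j in [1,1] with □[1,1] (ready ∨ send), and ¬send at every k in [0,j-1].
  j=1: □[1,1] (ready ∨ send) holds; ¬send holds at every k in [0,0] → satisfied.

True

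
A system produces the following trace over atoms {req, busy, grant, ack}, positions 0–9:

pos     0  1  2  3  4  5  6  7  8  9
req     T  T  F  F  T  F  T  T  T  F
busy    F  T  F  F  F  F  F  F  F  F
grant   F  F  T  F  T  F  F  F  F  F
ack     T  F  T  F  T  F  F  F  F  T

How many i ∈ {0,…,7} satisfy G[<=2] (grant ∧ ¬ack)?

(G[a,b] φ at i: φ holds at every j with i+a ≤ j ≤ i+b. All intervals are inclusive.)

0

Evaluate at each i in [0,7]:
  i=0: ✗ (fails at j=0)
  i=1: ✗ (fails at j=1)
  i=2: ✗ (fails at j=2)
  i=3: ✗ (fails at j=3)
  i=4: ✗ (fails at j=4)
  i=5: ✗ (fails at j=5)
  i=6: ✗ (fails at j=6)
  i=7: ✗ (fails at j=7)
Positions where it holds: {} → 0.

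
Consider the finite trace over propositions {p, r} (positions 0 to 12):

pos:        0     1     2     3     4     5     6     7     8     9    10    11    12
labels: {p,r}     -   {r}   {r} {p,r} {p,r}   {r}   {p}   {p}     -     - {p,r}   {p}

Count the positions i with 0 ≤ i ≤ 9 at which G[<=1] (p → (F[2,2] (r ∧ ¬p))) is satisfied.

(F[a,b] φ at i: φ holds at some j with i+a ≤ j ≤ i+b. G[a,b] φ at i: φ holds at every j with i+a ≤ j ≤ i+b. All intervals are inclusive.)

5

Evaluate at each i in [0,9]:
  i=0: ✓ (all of [0,1])
  i=1: ✓ (all of [1,2])
  i=2: ✓ (all of [2,3])
  i=3: ✓ (all of [3,4])
  i=4: ✗ (fails at j=5)
  i=5: ✗ (fails at j=5)
  i=6: ✗ (fails at j=7)
  i=7: ✗ (fails at j=7)
  i=8: ✗ (fails at j=8)
  i=9: ✓ (all of [9,10])
Positions where it holds: {0, 1, 2, 3, 9} → 5.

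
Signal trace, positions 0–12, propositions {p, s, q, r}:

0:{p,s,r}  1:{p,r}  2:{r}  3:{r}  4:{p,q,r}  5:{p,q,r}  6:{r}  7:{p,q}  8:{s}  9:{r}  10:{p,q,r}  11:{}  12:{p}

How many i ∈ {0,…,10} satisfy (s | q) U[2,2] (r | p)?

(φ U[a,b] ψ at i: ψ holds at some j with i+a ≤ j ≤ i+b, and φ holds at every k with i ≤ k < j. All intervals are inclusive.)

2

Evaluate at each i in [0,10]:
  i=0: ✗ (lhs fails at k=1 before rhs at j=2)
  i=1: ✗ (lhs fails at k=1 before rhs at j=3)
  i=2: ✗ (lhs fails at k=2 before rhs at j=4)
  i=3: ✗ (lhs fails at k=3 before rhs at j=5)
  i=4: ✓ (rhs at j=6; lhs holds on [4,5])
  i=5: ✗ (lhs fails at k=6 before rhs at j=7)
  i=6: ✗ (no rhs in [8,8])
  i=7: ✓ (rhs at j=9; lhs holds on [7,8])
  i=8: ✗ (lhs fails at k=9 before rhs at j=10)
  i=9: ✗ (no rhs in [11,11])
  i=10: ✗ (lhs fails at k=11 before rhs at j=12)
Positions where it holds: {4, 7} → 2.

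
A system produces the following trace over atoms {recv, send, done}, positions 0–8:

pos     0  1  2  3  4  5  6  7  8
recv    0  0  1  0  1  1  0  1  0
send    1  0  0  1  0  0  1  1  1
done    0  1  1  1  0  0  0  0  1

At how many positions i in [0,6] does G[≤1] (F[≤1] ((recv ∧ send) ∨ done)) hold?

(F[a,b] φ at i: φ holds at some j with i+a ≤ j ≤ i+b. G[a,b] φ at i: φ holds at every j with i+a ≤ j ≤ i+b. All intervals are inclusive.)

Evaluate at each i in [0,6]:
  i=0: ✓ (all of [0,1])
  i=1: ✓ (all of [1,2])
  i=2: ✓ (all of [2,3])
  i=3: ✗ (fails at j=4)
  i=4: ✗ (fails at j=4)
  i=5: ✗ (fails at j=5)
  i=6: ✓ (all of [6,7])
Positions where it holds: {0, 1, 2, 6} → 4.

4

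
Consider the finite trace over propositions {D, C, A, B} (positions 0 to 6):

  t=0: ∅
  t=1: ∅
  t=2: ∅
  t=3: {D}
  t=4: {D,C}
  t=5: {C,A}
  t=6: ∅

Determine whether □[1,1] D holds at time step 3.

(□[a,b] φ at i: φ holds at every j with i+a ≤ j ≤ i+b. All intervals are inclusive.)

Check D at every j in [4,4]:
  j=4: true
All positions satisfy it → formula holds.

Holds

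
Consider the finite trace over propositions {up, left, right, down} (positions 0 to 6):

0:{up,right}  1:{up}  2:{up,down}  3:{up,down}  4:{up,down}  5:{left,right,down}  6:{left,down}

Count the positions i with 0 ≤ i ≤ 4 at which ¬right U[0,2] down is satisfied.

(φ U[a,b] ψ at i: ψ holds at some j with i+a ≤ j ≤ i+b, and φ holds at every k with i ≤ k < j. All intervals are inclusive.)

4

Evaluate at each i in [0,4]:
  i=0: ✗ (lhs fails at k=0 before rhs at j=2)
  i=1: ✓ (rhs at j=2; lhs holds on [1,1])
  i=2: ✓ (rhs at j=2)
  i=3: ✓ (rhs at j=3)
  i=4: ✓ (rhs at j=4)
Positions where it holds: {1, 2, 3, 4} → 4.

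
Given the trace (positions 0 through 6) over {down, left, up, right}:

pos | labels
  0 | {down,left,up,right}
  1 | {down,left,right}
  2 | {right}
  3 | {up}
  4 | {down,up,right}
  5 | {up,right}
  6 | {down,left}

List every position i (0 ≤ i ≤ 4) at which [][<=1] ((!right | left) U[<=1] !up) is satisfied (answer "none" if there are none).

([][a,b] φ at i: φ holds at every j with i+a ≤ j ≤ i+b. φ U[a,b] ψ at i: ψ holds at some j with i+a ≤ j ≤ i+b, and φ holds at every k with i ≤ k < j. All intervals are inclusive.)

Evaluate at each i in [0,4]:
  i=0: ✓ (all of [0,1])
  i=1: ✓ (all of [1,2])
  i=2: ✗ (fails at j=3)
  i=3: ✗ (fails at j=3)
  i=4: ✗ (fails at j=4)

0, 1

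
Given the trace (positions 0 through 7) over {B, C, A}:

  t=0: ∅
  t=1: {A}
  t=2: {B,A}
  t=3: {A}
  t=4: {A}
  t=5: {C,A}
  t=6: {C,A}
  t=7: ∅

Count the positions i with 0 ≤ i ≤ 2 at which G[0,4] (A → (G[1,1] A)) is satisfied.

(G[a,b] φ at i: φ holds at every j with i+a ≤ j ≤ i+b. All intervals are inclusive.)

Evaluate at each i in [0,2]:
  i=0: ✓ (all of [0,4])
  i=1: ✓ (all of [1,5])
  i=2: ✗ (fails at j=6)
Positions where it holds: {0, 1} → 2.

2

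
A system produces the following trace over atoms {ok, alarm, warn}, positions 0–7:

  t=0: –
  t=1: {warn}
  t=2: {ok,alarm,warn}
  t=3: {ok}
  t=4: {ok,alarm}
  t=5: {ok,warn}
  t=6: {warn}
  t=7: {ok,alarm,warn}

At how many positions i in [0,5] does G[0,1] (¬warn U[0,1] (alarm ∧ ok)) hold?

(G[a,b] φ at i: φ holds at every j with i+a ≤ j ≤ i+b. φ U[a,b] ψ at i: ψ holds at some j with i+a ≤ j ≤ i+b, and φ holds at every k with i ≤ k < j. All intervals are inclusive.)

2

Evaluate at each i in [0,5]:
  i=0: ✗ (fails at j=0)
  i=1: ✗ (fails at j=1)
  i=2: ✓ (all of [2,3])
  i=3: ✓ (all of [3,4])
  i=4: ✗ (fails at j=5)
  i=5: ✗ (fails at j=5)
Positions where it holds: {2, 3} → 2.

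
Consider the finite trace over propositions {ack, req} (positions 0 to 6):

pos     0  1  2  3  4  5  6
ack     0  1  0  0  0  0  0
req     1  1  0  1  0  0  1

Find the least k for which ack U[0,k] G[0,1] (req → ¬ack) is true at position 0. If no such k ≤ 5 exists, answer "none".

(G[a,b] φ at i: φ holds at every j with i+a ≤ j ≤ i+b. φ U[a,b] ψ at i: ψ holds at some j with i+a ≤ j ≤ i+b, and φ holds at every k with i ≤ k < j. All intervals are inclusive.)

Need earliest j ≥ 0 with G[0,1] (req → ¬ack), and ack at every k in [0,j-1].
  j=0: rhs fails.
  j=1: rhs fails.
  j=2: rhs holds but lhs fails at k=0.
  j=3: rhs holds but lhs fails at k=0.
  j=4: rhs holds but lhs fails at k=0.
  j=5: rhs holds but lhs fails at k=0.
No witness within the range → none.

none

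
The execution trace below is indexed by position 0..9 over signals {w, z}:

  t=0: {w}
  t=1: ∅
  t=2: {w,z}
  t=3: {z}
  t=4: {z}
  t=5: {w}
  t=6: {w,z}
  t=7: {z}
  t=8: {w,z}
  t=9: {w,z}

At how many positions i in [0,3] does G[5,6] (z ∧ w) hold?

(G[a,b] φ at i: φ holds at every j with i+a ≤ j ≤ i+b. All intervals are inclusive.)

Evaluate at each i in [0,3]:
  i=0: ✗ (fails at j=5)
  i=1: ✗ (fails at j=7)
  i=2: ✗ (fails at j=7)
  i=3: ✓ (all of [8,9])
Positions where it holds: {3} → 1.

1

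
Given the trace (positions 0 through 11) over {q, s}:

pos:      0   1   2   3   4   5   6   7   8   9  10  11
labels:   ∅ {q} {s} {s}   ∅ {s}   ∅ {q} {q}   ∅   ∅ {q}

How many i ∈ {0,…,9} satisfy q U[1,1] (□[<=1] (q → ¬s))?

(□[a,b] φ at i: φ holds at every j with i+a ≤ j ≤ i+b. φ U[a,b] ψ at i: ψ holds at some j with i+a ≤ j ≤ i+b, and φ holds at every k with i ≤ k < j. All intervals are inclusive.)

Evaluate at each i in [0,9]:
  i=0: ✗ (lhs fails at k=0 before rhs at j=1)
  i=1: ✓ (rhs at j=2; lhs holds on [1,1])
  i=2: ✗ (lhs fails at k=2 before rhs at j=3)
  i=3: ✗ (lhs fails at k=3 before rhs at j=4)
  i=4: ✗ (lhs fails at k=4 before rhs at j=5)
  i=5: ✗ (lhs fails at k=5 before rhs at j=6)
  i=6: ✗ (lhs fails at k=6 before rhs at j=7)
  i=7: ✓ (rhs at j=8; lhs holds on [7,7])
  i=8: ✓ (rhs at j=9; lhs holds on [8,8])
  i=9: ✗ (lhs fails at k=9 before rhs at j=10)
Positions where it holds: {1, 7, 8} → 3.

3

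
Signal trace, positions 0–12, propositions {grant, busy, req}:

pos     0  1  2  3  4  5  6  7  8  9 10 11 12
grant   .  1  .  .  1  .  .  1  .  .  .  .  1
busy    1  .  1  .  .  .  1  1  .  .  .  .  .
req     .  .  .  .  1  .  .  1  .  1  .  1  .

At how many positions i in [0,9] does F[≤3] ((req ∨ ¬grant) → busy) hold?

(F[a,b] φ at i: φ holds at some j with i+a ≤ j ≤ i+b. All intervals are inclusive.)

9

Evaluate at each i in [0,9]:
  i=0: ✓ (witness j=0)
  i=1: ✓ (witness j=1)
  i=2: ✓ (witness j=2)
  i=3: ✓ (witness j=6)
  i=4: ✓ (witness j=6)
  i=5: ✓ (witness j=6)
  i=6: ✓ (witness j=6)
  i=7: ✓ (witness j=7)
  i=8: ✗ (none in [8,11])
  i=9: ✓ (witness j=12)
Positions where it holds: {0, 1, 2, 3, 4, 5, 6, 7, 9} → 9.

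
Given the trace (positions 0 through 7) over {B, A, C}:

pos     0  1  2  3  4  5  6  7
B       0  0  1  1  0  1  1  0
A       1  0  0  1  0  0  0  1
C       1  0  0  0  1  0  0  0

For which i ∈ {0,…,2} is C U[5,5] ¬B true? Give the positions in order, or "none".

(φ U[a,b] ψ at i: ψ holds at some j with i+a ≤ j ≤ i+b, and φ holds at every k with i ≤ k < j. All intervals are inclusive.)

none

Evaluate at each i in [0,2]:
  i=0: ✗ (no rhs in [5,5])
  i=1: ✗ (no rhs in [6,6])
  i=2: ✗ (lhs fails at k=2 before rhs at j=7)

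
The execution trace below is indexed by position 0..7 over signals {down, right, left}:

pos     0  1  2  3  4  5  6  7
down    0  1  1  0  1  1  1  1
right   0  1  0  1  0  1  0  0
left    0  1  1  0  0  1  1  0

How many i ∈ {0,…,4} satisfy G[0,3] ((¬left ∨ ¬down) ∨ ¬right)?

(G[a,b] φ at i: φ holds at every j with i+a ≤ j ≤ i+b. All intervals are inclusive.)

Evaluate at each i in [0,4]:
  i=0: ✗ (fails at j=1)
  i=1: ✗ (fails at j=1)
  i=2: ✗ (fails at j=5)
  i=3: ✗ (fails at j=5)
  i=4: ✗ (fails at j=5)
Positions where it holds: {} → 0.

0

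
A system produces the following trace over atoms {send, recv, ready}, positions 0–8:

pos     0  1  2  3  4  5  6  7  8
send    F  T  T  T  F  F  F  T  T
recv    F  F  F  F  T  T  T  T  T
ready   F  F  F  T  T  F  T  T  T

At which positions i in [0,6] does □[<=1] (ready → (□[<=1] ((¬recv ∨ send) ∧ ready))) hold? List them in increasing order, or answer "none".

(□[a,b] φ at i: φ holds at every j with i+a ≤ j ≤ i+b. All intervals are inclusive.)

Evaluate at each i in [0,6]:
  i=0: ✓ (all of [0,1])
  i=1: ✓ (all of [1,2])
  i=2: ✗ (fails at j=3)
  i=3: ✗ (fails at j=3)
  i=4: ✗ (fails at j=4)
  i=5: ✗ (fails at j=6)
  i=6: ✗ (fails at j=6)

0, 1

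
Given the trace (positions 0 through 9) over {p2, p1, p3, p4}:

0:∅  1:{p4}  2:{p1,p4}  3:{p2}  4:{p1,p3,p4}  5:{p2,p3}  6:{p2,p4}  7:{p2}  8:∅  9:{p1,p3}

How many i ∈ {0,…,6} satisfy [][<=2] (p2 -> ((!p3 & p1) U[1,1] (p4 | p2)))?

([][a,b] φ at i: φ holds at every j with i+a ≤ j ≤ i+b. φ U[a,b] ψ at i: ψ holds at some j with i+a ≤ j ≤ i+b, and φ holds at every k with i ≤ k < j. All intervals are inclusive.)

1

Evaluate at each i in [0,6]:
  i=0: ✓ (all of [0,2])
  i=1: ✗ (fails at j=3)
  i=2: ✗ (fails at j=3)
  i=3: ✗ (fails at j=3)
  i=4: ✗ (fails at j=5)
  i=5: ✗ (fails at j=5)
  i=6: ✗ (fails at j=6)
Positions where it holds: {0} → 1.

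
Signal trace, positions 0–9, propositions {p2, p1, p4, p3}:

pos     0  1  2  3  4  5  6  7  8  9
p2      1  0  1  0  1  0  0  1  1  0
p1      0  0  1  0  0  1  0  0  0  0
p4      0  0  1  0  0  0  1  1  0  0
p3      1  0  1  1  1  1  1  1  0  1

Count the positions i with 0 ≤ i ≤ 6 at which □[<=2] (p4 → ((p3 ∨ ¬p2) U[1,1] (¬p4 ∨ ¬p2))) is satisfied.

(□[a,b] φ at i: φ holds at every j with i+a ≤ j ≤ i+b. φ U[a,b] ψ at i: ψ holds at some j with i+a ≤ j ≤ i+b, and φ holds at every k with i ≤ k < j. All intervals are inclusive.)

4

Evaluate at each i in [0,6]:
  i=0: ✓ (all of [0,2])
  i=1: ✓ (all of [1,3])
  i=2: ✓ (all of [2,4])
  i=3: ✓ (all of [3,5])
  i=4: ✗ (fails at j=6)
  i=5: ✗ (fails at j=6)
  i=6: ✗ (fails at j=6)
Positions where it holds: {0, 1, 2, 3} → 4.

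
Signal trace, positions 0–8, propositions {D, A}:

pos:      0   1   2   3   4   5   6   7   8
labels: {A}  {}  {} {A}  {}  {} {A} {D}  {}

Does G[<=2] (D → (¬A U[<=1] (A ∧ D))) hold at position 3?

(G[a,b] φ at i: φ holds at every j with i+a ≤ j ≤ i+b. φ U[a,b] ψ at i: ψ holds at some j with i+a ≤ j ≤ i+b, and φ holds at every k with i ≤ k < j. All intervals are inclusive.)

Check (D → (¬A U[<=1] (A ∧ D))) at every j in [3,5]:
  j=3: antecedent false → ✓
  j=4: antecedent false → ✓
  j=5: antecedent false → ✓
All positions satisfy it → formula holds.

Yes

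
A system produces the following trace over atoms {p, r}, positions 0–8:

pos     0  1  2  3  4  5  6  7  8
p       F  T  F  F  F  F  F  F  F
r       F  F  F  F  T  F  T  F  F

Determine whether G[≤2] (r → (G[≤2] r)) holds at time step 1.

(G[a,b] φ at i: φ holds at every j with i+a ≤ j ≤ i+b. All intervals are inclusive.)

True

Check (r → (G[≤2] r)) at every j in [1,3]:
  j=1: antecedent false → ✓
  j=2: antecedent false → ✓
  j=3: antecedent false → ✓
All positions satisfy it → formula holds.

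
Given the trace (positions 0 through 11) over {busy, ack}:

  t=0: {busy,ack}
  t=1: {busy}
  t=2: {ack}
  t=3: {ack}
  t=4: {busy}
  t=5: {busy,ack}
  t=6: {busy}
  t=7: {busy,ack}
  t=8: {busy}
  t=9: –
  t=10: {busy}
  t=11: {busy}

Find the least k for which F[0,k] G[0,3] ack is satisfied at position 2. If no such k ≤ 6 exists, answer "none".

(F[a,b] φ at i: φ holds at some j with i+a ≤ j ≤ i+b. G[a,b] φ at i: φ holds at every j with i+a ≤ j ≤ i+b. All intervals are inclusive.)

Scan j = 2,3,… for G[0,3] ack:
  j=2: fails
  j=3: fails
  j=4: fails
  j=5: fails
  j=6: fails
  j=7: fails
  j=8: fails
No j in [2,8] satisfies it → none.

none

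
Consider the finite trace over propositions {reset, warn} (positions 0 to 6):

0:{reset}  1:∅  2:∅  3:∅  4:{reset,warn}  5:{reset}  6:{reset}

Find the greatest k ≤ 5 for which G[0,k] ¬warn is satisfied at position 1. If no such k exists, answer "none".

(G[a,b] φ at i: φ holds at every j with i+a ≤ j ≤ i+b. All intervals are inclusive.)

¬warn must hold from j=1 onward; find where it first fails.
  j=1: holds
  j=2: holds
  j=3: holds
  j=4: fails
Holds on [1,3], so largest k = 2.

2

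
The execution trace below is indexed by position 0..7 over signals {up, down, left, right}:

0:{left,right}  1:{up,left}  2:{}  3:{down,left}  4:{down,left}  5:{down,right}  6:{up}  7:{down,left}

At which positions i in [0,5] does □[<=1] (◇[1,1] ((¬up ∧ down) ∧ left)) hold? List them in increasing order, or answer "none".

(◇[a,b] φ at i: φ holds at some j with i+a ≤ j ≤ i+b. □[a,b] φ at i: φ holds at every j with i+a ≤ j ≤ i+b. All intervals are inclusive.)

2

Evaluate at each i in [0,5]:
  i=0: ✗ (fails at j=0)
  i=1: ✗ (fails at j=1)
  i=2: ✓ (all of [2,3])
  i=3: ✗ (fails at j=4)
  i=4: ✗ (fails at j=4)
  i=5: ✗ (fails at j=5)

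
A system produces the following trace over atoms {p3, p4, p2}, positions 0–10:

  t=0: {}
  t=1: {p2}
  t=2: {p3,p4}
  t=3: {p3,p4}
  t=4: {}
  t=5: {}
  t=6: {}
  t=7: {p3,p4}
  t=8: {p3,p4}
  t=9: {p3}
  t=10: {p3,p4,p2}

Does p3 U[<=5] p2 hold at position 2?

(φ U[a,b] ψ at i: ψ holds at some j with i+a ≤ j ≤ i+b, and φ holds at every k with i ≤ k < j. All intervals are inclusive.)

No

Need some j in [2,7] with p2, and p3 at every k in [2,j-1].
  j=2: p2 false.
  j=3: p2 false.
  j=4: p2 false.
  j=5: p2 false.
  j=6: p2 false.
  j=7: p2 false.
No j in the window works → until fails.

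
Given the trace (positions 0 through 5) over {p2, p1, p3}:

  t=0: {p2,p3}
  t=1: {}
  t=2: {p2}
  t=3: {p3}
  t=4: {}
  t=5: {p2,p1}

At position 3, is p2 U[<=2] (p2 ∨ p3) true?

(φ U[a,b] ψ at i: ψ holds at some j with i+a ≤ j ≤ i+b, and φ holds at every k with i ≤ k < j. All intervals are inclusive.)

Need some j in [3,5] with (p2 ∨ p3), and p2 at every k in [3,j-1].
  j=3: (p2 ∨ p3) holds; no prefix to check → satisfied.

True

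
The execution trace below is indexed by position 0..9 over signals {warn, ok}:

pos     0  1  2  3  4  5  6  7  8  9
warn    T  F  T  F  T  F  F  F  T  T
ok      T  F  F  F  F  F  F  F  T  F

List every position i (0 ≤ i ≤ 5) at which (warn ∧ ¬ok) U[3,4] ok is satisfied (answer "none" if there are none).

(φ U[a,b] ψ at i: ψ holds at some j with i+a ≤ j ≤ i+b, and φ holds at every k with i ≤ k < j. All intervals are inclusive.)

none

Evaluate at each i in [0,5]:
  i=0: ✗ (no rhs in [3,4])
  i=1: ✗ (no rhs in [4,5])
  i=2: ✗ (no rhs in [5,6])
  i=3: ✗ (no rhs in [6,7])
  i=4: ✗ (lhs fails at k=5 before rhs at j=8)
  i=5: ✗ (lhs fails at k=5 before rhs at j=8)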